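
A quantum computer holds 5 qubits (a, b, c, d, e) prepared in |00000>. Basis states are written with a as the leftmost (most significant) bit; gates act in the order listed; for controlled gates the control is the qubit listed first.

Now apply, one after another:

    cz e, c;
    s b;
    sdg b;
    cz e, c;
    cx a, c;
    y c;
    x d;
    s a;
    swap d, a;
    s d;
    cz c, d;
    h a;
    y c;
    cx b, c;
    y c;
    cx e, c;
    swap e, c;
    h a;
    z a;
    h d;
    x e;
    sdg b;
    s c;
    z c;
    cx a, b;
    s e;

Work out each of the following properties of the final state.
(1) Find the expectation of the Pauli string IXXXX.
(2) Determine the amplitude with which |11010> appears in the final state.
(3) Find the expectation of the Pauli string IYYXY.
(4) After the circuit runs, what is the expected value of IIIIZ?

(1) The expectation value of IXXXX is 0. Key observation: the block from step 1 through step 4 cancels to the identity and can be dropped.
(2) |11010> carries amplitude -sqrt(2)*I/2 in the final state.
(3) The observable IYYXY averages to 0.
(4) The expectation value of IIIIZ is 1.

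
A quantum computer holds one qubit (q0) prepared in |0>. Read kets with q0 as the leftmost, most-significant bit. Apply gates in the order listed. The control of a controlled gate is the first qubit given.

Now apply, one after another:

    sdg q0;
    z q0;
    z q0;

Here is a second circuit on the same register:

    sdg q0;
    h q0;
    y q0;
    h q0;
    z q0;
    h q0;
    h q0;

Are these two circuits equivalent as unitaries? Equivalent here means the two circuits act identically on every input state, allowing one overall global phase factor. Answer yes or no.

No, they are not equivalent — no single phase factor reconciles the two unitaries.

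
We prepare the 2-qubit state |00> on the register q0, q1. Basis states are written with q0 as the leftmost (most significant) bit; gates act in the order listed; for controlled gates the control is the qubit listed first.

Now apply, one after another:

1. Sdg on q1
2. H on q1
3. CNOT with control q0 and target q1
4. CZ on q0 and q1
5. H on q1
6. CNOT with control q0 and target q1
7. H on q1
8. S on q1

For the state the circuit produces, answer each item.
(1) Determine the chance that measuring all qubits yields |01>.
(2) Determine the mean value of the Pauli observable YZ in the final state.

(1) A full measurement returns |01> with probability 1/2.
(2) The observable YZ averages to 0.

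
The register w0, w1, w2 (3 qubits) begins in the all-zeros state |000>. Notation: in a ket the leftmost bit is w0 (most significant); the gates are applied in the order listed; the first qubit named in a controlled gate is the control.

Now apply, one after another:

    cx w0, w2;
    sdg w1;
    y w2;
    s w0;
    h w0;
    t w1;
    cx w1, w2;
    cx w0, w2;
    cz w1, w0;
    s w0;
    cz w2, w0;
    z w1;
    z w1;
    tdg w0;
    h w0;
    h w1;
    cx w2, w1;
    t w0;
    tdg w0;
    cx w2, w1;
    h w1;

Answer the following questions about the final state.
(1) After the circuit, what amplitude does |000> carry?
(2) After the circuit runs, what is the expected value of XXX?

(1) The amplitude on |000> is exp(3*I*pi/4)/2. Key observation: gates 16-21 undo each other exactly, leaving only the rest of the circuit to track.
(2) In the final state, XXX has expectation 0.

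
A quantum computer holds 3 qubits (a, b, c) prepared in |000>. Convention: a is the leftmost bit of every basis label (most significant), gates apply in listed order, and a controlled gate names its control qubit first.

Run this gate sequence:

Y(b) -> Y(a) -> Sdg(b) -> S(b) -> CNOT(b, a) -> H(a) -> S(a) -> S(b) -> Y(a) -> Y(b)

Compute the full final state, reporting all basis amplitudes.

The final amplitudes are -sqrt(2)/2 on |000>, -sqrt(2)*I/2 on |100>, and 0 on every other basis state.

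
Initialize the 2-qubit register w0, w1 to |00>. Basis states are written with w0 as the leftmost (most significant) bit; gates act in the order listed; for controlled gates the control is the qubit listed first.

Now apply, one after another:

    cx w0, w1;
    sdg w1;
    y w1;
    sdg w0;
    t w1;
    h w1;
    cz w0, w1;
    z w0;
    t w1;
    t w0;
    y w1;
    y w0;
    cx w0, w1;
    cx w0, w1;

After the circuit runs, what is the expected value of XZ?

The expectation value of XZ is 0. Key observation: steps 13-14 multiply out to the identity, so the circuit reduces to the remaining gates.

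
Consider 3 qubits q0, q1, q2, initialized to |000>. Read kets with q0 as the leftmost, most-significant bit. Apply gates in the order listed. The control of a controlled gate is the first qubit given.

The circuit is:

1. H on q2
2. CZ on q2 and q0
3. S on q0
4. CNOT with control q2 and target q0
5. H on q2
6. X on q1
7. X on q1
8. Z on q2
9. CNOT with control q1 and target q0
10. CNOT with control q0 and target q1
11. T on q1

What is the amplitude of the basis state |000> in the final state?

|000> carries amplitude 1/2 in the final state.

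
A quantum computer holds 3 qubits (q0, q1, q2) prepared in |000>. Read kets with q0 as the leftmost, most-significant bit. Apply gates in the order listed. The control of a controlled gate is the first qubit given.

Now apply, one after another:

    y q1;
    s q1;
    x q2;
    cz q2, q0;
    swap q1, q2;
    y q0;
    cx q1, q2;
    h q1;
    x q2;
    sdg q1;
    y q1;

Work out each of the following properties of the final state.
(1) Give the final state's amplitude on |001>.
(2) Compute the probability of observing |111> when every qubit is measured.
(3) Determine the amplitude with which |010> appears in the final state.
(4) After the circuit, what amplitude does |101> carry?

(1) The amplitude on |001> is 0.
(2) A full measurement returns |111> with probability 1/2.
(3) |010> carries amplitude 0 in the final state.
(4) The amplitude on |101> is -sqrt(2)*I/2.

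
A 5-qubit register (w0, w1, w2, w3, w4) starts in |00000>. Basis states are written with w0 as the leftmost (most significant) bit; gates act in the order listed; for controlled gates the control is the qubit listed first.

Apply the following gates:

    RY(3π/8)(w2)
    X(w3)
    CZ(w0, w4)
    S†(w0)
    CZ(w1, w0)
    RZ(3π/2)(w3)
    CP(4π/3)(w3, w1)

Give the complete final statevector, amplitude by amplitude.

After the circuit, the state carries amplitude exp(3*I*pi/4)*cos(3*pi/16) on |00010>, exp(3*I*pi/4)*sin(3*pi/16) on |00110>, and 0 on every other basis state.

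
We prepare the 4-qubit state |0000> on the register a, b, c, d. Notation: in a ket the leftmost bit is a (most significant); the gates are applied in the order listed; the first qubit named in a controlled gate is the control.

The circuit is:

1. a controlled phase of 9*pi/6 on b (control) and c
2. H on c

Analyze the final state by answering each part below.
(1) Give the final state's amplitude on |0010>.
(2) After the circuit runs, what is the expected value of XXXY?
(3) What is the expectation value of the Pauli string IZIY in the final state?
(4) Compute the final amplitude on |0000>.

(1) The amplitude on |0010> is sqrt(2)/2.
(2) In the final state, XXXY has expectation 0.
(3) The observable IZIY averages to 0.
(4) The final state's coefficient on |0000> equals sqrt(2)/2.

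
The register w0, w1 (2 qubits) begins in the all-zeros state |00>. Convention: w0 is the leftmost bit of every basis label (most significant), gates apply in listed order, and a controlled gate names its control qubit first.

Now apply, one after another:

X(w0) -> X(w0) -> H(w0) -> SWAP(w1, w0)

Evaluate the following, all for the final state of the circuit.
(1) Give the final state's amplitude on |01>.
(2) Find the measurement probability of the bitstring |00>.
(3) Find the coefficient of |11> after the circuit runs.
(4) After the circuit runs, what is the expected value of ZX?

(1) The final state's coefficient on |01> equals sqrt(2)/2.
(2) The probability of measuring |00> is 1/2.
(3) The final state's coefficient on |11> equals 0.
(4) The observable ZX averages to 1.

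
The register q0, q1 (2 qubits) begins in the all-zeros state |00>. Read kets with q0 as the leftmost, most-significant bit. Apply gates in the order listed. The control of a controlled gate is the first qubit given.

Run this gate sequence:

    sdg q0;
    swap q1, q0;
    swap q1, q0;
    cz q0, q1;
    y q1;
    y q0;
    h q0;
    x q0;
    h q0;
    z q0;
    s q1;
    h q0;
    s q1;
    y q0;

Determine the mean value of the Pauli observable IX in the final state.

In the final state, IX has expectation 0. Key observation: gates 7-10 undo each other exactly, leaving only the rest of the circuit to track.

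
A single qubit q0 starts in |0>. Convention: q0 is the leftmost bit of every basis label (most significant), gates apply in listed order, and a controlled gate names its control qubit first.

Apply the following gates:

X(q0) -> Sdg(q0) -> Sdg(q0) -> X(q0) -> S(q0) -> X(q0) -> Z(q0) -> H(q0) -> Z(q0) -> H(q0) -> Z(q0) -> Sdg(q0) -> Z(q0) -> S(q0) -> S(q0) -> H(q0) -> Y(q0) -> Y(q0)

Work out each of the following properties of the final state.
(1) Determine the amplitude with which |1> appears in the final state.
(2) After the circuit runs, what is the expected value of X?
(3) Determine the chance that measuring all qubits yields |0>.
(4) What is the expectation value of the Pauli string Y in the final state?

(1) |1> carries amplitude sqrt(2)/2 in the final state.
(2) The observable X averages to 1.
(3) Outcome |0> occurs with probability 1/2.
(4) The expectation value of Y is 0.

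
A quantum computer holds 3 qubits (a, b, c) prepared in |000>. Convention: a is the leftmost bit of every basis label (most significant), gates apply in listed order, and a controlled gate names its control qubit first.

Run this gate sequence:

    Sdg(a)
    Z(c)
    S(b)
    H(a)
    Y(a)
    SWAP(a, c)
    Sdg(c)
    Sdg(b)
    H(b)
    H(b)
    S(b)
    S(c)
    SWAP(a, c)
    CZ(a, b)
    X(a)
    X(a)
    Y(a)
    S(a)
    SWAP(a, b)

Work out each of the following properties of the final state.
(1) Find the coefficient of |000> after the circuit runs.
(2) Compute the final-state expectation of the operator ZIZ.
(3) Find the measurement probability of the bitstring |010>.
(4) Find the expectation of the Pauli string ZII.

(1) The final state's coefficient on |000> equals sqrt(2)/2.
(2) The expectation value of ZIZ is 1.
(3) A full measurement returns |010> with probability 1/2.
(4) In the final state, ZII has expectation 1.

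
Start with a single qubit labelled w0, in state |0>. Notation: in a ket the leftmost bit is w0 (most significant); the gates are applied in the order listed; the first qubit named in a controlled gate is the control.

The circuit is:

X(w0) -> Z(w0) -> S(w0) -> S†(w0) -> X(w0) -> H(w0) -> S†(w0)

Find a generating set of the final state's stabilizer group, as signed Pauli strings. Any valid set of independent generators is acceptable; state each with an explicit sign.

The stabilizer group can be generated by -Y, among other valid generating sets.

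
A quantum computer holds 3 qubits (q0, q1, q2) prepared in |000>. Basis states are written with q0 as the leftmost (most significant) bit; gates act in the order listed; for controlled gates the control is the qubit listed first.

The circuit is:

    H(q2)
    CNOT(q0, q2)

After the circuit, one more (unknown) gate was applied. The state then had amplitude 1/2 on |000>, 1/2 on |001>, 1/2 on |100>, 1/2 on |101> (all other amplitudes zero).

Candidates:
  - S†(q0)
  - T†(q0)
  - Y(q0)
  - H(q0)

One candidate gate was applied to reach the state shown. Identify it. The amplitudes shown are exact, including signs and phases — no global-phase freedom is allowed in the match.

The unique candidate consistent with the amplitudes is H(q0).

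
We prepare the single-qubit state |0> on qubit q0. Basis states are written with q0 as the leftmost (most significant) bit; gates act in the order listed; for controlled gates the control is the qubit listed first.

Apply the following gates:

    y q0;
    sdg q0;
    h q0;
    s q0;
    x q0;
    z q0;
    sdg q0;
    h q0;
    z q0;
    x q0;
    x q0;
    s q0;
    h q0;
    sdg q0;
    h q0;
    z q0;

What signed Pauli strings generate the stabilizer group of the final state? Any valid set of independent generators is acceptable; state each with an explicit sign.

One valid set of independent stabilizer generators is +Y (any independent generating set of the same group is equally correct).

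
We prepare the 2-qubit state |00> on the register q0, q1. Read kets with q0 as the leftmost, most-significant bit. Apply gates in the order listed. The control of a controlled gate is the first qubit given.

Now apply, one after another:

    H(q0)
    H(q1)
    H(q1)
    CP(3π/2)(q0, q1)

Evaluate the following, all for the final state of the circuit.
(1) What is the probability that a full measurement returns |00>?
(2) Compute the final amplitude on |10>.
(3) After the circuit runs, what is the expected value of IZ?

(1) Outcome |00> occurs with probability 1/2. Key observation: gates 2-3 undo each other exactly, leaving only the rest of the circuit to track.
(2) |10> carries amplitude sqrt(2)/2 in the final state.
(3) The expectation value of IZ is 1.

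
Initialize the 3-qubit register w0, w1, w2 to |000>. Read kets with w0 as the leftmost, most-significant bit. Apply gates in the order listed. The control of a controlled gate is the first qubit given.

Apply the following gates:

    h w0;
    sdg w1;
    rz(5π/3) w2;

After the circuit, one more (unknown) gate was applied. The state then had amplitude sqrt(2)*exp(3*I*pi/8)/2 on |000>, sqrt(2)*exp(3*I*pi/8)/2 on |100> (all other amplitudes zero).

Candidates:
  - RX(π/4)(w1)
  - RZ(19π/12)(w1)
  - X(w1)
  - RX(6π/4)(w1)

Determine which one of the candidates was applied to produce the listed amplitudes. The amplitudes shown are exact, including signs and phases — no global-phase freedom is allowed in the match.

The applied gate was RZ(19π/12)(w1).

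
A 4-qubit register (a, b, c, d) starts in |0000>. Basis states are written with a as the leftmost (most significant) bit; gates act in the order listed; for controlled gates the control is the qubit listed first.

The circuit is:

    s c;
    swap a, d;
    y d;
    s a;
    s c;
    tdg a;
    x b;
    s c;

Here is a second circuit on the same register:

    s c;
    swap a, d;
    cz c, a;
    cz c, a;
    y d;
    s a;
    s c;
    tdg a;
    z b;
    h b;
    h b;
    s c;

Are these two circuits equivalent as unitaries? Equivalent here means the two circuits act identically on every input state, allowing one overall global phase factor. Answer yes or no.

No, they are not equivalent — no single phase factor reconciles the two unitaries.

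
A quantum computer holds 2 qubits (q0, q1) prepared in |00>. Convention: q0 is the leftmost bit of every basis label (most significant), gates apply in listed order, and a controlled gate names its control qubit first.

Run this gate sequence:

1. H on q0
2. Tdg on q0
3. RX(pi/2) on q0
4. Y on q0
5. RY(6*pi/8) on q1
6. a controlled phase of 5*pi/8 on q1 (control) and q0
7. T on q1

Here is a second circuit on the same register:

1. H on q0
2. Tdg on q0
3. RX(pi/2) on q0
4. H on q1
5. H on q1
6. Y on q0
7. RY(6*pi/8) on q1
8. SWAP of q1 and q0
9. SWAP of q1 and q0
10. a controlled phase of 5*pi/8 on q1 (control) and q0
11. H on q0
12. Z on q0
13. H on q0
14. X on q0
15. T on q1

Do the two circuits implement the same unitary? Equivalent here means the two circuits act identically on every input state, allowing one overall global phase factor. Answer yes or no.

Yes — the two circuits implement the same unitary up to a global phase.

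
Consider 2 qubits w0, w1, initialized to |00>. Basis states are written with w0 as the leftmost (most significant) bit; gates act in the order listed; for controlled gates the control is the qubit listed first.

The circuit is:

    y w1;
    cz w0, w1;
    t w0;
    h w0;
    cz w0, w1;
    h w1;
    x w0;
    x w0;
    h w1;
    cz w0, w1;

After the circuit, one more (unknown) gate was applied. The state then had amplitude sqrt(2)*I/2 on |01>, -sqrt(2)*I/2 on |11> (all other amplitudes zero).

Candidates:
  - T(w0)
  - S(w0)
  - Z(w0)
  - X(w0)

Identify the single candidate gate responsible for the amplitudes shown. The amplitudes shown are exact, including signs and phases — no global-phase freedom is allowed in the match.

It was Z(w0) that produced the state shown.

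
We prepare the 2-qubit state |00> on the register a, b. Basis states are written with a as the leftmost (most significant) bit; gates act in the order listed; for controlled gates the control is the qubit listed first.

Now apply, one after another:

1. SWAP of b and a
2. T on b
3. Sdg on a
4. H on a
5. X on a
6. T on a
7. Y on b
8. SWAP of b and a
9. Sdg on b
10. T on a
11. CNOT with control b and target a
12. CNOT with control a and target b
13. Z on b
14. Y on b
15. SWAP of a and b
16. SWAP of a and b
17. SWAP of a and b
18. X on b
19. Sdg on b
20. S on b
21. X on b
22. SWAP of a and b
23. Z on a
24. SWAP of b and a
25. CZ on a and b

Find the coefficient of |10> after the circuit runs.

The final state's coefficient on |10> equals 0.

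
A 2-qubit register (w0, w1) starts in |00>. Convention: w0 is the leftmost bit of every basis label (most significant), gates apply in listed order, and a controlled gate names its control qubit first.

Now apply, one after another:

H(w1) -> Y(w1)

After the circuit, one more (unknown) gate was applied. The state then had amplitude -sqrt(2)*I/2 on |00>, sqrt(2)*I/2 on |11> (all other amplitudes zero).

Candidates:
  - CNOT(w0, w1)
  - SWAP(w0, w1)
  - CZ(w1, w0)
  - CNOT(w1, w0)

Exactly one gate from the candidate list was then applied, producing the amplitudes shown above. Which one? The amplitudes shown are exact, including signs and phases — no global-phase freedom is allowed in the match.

It was CNOT(w1, w0) that produced the state shown.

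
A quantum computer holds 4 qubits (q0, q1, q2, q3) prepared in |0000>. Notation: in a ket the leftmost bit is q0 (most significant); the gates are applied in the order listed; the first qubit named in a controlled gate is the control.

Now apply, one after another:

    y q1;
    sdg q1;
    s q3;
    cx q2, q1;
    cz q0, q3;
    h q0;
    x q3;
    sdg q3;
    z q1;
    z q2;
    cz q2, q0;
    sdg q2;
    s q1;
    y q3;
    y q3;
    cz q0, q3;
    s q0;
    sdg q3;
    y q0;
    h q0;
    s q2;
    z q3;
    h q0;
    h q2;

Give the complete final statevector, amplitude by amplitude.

After the circuit, the state carries amplitude I/2 on |0101>, I/2 on |0111>, 1/2 on |1101>, 1/2 on |1111>, and 0 on every other basis state.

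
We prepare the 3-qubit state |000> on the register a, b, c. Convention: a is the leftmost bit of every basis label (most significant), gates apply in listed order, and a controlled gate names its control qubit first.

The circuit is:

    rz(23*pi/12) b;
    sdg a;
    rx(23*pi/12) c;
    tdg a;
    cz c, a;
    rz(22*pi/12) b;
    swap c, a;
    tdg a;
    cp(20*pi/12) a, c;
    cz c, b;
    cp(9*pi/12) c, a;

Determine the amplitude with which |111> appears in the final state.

The final state's coefficient on |111> equals 0.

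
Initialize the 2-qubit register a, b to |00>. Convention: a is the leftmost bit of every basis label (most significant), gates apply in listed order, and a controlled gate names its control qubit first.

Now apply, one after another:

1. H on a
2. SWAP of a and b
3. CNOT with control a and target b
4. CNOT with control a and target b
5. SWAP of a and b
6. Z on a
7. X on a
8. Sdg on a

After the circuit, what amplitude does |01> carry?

|01> carries amplitude 0 in the final state. Key observation: gates 2-5 undo each other exactly, leaving only the rest of the circuit to track.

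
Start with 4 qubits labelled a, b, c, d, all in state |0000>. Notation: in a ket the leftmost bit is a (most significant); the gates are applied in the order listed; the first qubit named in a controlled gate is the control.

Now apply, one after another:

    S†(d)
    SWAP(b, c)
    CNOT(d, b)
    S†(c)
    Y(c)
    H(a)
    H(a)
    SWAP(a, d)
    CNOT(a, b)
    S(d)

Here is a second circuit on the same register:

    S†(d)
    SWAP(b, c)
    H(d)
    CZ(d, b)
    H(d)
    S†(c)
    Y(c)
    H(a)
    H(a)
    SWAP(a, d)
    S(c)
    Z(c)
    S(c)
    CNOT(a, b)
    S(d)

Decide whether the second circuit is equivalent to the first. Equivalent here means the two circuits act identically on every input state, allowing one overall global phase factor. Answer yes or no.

No: there is an input state on which the two circuits produce genuinely different outputs (not merely differing by a phase).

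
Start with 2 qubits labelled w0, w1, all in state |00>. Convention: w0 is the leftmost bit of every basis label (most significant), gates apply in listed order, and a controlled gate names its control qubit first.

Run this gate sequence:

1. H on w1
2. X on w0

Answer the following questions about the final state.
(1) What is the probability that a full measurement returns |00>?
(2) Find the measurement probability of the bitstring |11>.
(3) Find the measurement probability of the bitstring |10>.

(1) Outcome |00> occurs with probability 0.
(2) A full measurement returns |11> with probability 1/2.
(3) The probability of measuring |10> is 1/2.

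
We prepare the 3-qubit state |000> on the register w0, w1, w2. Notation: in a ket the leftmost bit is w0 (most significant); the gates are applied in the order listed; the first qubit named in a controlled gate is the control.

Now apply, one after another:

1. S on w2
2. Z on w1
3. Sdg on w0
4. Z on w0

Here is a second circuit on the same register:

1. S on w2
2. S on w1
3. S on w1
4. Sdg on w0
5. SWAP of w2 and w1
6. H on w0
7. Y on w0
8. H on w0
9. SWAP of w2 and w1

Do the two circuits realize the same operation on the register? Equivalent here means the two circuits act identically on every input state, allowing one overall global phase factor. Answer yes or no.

No — the two circuits implement different unitaries, even allowing a global phase.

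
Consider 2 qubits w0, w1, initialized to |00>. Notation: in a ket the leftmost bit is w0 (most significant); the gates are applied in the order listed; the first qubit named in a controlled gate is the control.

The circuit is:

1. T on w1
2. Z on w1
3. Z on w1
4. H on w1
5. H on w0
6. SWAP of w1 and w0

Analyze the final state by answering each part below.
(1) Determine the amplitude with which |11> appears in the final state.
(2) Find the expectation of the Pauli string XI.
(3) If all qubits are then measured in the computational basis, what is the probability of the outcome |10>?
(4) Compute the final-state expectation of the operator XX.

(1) The final state's coefficient on |11> equals 1/2.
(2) The observable XI averages to 1.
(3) A full measurement returns |10> with probability 1/4.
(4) In the final state, XX has expectation 1.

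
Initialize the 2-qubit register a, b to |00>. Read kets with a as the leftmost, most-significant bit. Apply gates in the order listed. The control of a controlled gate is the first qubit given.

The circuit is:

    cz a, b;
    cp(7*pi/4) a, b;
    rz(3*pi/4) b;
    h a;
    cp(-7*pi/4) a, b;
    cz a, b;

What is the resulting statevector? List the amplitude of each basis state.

After the circuit, the state carries amplitude -sqrt(2)*exp(5*I*pi/8)/2 on |00>, 0 on |01>, -sqrt(2)*exp(5*I*pi/8)/2 on |10>, 0 on |11>.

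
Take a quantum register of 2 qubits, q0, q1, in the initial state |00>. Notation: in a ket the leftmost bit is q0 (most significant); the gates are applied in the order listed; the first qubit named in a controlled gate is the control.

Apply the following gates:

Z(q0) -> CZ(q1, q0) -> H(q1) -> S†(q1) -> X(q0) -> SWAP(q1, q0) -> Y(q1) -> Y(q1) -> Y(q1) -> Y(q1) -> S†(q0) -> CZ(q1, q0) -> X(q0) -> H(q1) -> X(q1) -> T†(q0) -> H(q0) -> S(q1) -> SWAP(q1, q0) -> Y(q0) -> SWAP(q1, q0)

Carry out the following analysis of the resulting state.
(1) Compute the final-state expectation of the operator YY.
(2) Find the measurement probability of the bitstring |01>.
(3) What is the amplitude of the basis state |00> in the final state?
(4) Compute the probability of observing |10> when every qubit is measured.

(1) In the final state, YY has expectation -sqrt(2)/2. Key observation: steps 7-10 multiply out to the identity, so the circuit reduces to the remaining gates.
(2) The probability of measuring |01> is sqrt(2)/8 + 1/4.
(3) The final state's coefficient on |00> equals sqrt(2)*(1 - exp(3*I*pi/4))/4.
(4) A full measurement returns |10> with probability 1/4 - sqrt(2)/8.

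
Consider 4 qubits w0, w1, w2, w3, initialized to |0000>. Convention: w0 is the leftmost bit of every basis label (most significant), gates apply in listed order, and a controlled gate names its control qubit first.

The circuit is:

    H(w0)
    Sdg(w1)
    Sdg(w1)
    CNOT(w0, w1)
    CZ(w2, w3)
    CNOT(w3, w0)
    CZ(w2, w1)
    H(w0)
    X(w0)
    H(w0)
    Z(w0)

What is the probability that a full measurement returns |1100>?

A full measurement returns |1100> with probability 1/2.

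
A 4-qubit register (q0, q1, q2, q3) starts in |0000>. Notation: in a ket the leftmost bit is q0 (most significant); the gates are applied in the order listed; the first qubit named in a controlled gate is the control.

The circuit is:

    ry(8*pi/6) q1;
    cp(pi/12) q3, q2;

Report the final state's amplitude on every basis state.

The final amplitudes are -1/2 on |0000>, sqrt(3)/2 on |0100>, and 0 on every other basis state.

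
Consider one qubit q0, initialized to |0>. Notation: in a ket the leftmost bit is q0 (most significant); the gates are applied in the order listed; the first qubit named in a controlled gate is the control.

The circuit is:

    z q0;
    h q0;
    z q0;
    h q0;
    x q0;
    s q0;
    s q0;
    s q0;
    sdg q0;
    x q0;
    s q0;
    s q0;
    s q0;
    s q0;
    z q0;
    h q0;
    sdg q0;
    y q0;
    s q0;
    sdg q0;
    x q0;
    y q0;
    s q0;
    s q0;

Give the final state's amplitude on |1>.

The amplitude on |1> is -sqrt(2)/2. Key observation: the block from step 11 through step 14 cancels to the identity and can be dropped.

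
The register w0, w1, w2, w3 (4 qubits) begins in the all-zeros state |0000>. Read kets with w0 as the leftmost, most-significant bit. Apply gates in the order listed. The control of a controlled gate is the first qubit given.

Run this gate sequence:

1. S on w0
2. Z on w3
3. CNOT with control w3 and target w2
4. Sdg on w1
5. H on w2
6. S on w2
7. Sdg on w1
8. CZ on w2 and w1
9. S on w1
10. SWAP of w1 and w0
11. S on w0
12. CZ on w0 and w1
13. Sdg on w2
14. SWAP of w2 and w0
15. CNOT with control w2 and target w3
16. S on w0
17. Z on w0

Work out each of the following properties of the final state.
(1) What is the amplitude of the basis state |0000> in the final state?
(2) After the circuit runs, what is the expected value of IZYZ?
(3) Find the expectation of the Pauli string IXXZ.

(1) |0000> carries amplitude sqrt(2)/2 in the final state.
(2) The observable IZYZ averages to 0.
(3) The expectation value of IXXZ is 0.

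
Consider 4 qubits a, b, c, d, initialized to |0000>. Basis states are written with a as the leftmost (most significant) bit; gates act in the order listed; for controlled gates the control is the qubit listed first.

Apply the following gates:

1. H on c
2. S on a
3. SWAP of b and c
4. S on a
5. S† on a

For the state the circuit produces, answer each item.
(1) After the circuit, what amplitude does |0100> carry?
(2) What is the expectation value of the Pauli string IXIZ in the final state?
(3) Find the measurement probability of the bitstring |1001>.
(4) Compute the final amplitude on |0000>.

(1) |0100> carries amplitude sqrt(2)/2 in the final state. Key observation: the block from step 4 through step 5 cancels to the identity and can be dropped.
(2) In the final state, IXIZ has expectation 1.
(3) Outcome |1001> occurs with probability 0.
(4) |0000> carries amplitude sqrt(2)/2 in the final state.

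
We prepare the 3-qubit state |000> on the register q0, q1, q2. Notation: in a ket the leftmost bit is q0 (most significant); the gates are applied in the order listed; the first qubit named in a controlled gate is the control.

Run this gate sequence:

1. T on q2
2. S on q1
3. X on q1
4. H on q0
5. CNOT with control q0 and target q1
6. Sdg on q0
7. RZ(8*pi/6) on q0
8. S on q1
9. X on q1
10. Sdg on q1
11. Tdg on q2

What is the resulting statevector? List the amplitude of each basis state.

After the circuit, the state carries amplitude -sqrt(2)*exp(5*I*pi/6)/2 on |000>, -sqrt(2)*exp(2*I*pi/3)/2 on |110>, and 0 on every other basis state.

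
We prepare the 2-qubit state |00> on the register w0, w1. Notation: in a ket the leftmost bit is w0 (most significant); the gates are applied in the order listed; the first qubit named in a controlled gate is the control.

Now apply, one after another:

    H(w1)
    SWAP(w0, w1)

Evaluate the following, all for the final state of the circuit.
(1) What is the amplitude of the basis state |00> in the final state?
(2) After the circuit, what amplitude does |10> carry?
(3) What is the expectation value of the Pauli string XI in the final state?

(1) |00> carries amplitude sqrt(2)/2 in the final state.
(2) |10> carries amplitude sqrt(2)/2 in the final state.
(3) The observable XI averages to 1.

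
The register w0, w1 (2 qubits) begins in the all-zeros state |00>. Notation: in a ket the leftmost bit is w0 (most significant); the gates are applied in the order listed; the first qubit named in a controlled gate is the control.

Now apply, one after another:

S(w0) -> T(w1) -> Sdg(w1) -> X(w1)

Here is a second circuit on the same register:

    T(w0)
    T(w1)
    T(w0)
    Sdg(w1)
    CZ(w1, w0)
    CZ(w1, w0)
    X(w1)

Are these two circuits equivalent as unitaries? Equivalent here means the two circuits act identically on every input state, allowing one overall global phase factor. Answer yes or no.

Yes: on every input state the two circuits agree up to one overall phase factor.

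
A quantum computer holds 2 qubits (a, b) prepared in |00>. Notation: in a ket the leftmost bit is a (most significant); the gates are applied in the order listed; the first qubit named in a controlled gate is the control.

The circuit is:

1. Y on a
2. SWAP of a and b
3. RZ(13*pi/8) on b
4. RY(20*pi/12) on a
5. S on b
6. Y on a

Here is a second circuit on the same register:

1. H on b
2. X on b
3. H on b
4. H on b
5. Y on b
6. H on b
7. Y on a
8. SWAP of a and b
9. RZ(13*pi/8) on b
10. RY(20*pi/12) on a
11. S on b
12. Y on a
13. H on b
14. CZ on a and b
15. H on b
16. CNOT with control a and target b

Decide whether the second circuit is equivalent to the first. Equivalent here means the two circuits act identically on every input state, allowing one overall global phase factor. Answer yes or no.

No, they are not equivalent — no single phase factor reconciles the two unitaries.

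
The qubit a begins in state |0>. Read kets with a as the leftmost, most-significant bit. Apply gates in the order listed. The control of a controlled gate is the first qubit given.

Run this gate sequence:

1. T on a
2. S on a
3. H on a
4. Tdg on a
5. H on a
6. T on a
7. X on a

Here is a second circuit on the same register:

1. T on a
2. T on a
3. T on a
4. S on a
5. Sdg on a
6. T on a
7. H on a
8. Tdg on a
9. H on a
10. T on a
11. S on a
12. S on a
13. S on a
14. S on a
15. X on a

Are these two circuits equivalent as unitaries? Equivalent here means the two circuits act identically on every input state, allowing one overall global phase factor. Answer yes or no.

No — the two circuits implement different unitaries, even allowing a global phase.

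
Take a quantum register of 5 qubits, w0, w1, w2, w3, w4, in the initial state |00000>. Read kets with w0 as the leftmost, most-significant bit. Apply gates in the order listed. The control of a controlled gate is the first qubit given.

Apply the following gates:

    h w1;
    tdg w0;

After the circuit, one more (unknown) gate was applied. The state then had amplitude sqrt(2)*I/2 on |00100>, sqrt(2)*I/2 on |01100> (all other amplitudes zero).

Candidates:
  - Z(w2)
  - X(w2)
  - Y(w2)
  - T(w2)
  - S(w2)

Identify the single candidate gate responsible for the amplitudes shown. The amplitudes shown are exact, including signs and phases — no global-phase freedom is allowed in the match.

It was Y(w2) that produced the state shown.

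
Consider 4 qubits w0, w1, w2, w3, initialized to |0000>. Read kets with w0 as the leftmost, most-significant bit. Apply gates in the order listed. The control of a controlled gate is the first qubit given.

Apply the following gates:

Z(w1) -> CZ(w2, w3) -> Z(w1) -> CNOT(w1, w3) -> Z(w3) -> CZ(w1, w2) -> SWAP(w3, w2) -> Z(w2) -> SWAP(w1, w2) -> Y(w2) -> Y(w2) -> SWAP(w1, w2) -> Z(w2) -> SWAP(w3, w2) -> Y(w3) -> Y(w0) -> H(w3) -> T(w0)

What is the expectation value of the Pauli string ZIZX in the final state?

The observable ZIZX averages to 1. Key observation: steps 7-14 multiply out to the identity, so the circuit reduces to the remaining gates.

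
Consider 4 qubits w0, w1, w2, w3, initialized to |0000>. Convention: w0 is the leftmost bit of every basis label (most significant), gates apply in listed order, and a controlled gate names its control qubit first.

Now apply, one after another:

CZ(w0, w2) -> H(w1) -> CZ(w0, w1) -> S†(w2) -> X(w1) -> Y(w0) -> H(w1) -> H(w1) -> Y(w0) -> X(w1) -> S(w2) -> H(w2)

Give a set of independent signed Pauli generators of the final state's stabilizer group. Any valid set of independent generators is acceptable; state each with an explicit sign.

One valid set of independent stabilizer generators is +IXII, +IIXI, +ZIII, +IIIZ (any independent generating set of the same group is equally correct). Key observation: steps 4-11 multiply out to the identity, so the circuit reduces to the remaining gates.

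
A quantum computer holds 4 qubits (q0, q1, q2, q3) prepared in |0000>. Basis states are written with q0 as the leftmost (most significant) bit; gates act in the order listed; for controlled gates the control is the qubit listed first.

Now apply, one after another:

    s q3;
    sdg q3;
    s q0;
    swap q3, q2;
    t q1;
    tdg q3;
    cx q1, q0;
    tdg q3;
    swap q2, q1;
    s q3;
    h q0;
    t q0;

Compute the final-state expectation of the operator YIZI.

In the final state, YIZI has expectation sqrt(2)/2.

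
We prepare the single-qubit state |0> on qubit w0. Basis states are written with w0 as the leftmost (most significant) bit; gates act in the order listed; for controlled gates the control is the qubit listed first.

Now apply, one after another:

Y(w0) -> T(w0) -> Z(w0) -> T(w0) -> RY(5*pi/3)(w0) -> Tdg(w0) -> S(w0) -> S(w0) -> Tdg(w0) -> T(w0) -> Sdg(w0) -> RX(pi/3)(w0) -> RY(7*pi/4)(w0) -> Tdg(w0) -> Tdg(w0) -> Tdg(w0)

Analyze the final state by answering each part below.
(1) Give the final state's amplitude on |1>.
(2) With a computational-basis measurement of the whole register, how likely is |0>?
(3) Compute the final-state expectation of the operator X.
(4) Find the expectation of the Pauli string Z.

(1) The amplitude on |1> is sqrt(6 - 3*sqrt(2))/8 - 3*I*sqrt(sqrt(2) + 2)/8 + sqrt(6 - 3*sqrt(2))*exp(I*pi/4)/8 + sqrt(sqrt(2) + 2)*exp(3*I*pi/4)/8. Key observation: steps 8-11 multiply out to the identity, so the circuit reduces to the remaining gates.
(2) A full measurement returns |0> with probability -sqrt(2)/16 + sqrt(3)/8 + 11/16.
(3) The expectation value of X is -1/8 + sqrt(3)/8 + 3*sqrt(2)/16.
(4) The observable Z averages to -sqrt(2)/8 + 3/8 + sqrt(3)/4.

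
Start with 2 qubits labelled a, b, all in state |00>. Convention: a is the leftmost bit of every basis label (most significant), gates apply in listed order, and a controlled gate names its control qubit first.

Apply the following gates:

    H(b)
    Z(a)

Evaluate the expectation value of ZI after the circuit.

In the final state, ZI has expectation 1.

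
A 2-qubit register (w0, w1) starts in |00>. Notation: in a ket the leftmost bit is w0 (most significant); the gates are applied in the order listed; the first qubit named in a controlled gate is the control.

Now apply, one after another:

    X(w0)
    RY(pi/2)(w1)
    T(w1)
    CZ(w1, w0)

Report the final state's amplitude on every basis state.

The final amplitudes are 0 on |00>, 0 on |01>, sqrt(2)/2 on |10>, -sqrt(2)*exp(I*pi/4)/2 on |11>.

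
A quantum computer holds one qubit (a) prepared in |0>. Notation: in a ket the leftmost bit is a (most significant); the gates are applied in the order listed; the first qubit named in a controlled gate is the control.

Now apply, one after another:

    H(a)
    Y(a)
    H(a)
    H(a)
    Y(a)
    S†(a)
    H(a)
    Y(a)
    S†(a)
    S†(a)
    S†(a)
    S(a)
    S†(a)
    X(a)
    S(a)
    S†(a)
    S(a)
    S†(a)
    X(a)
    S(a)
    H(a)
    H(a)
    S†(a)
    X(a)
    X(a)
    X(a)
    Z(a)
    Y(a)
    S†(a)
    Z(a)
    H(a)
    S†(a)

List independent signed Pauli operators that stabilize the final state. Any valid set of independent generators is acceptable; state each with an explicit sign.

One valid set of independent stabilizer generators is +X (any independent generating set of the same group is equally correct). Key observation: steps 13-20 multiply out to the identity, so the circuit reduces to the remaining gates.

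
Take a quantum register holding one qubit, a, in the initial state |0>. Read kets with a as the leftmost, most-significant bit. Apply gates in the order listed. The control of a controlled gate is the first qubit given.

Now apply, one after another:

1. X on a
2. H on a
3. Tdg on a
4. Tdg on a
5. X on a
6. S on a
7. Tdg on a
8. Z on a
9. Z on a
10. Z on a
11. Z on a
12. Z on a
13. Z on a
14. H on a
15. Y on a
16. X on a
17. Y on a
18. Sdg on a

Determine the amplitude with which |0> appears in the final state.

The final state's coefficient on |0> equals -I/2 + exp(I*pi/4)/2. Key observation: gates 8-13 undo each other exactly, leaving only the rest of the circuit to track.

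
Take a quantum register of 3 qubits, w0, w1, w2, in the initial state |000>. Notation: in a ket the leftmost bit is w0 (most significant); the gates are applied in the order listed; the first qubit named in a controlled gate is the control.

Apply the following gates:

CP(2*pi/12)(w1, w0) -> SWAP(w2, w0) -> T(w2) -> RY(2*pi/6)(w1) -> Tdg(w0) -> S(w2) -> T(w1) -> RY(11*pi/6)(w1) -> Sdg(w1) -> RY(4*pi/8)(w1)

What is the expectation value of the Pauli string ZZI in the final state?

The observable ZZI averages to -sqrt(6)/4.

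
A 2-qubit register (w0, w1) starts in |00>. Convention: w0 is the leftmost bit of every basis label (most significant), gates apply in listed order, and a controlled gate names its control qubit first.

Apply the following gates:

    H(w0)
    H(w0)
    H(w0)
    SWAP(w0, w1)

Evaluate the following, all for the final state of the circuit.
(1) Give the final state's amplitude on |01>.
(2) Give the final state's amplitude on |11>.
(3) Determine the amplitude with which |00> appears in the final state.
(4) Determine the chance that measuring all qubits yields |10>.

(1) The final state's coefficient on |01> equals sqrt(2)/2. Key observation: steps 2-3 multiply out to the identity, so the circuit reduces to the remaining gates.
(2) |11> carries amplitude 0 in the final state.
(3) |00> carries amplitude sqrt(2)/2 in the final state.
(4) The probability of measuring |10> is 0.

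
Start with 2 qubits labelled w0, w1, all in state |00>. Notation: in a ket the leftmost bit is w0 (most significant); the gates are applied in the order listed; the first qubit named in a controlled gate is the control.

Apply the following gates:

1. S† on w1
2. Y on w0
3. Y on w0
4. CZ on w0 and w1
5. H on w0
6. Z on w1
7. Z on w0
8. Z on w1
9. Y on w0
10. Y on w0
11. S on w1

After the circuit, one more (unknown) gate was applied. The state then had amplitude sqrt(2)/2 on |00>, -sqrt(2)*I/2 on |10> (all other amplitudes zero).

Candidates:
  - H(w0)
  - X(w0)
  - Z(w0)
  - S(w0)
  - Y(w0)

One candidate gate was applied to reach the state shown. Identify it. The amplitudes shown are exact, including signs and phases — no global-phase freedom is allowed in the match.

It was S(w0) that produced the state shown.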